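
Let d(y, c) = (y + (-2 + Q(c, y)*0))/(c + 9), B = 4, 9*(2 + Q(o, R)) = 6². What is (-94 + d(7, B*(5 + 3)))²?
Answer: 14814801/1681 ≈ 8813.1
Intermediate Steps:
Q(o, R) = 2 (Q(o, R) = -2 + (⅑)*6² = -2 + (⅑)*36 = -2 + 4 = 2)
d(y, c) = (-2 + y)/(9 + c) (d(y, c) = (y + (-2 + 2*0))/(c + 9) = (y + (-2 + 0))/(9 + c) = (y - 2)/(9 + c) = (-2 + y)/(9 + c))
(-94 + d(7, B*(5 + 3)))² = (-94 + (-2 + 7)/(9 + 4*(5 + 3)))² = (-94 + 5/(9 + 4*8))² = (-94 + 5/(9 + 32))² = (-94 + 5/41)² = (-3849/41)² = 14814801/1681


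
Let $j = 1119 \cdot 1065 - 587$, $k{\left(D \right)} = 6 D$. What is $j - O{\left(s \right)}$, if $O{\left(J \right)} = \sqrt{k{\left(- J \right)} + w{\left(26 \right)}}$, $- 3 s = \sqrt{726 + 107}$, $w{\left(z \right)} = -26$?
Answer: $1191148 - \sqrt{-26 + 14 \sqrt{17}} \approx 1.1911 \cdot 10^{6}$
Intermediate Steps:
$s = - \frac{7 \sqrt{17}}{3}$ ($s = - \frac{\sqrt{726 + 107}}{3} = - \frac{\sqrt{833}}{3} = - \frac{7 \sqrt{17}}{3} \approx -9.6206$)
$O{\left(J \right)} = \sqrt{-26 - 6 J}$ ($O{\left(J \right)} = \sqrt{6 \left(- J\right) - 26} = \sqrt{- 6 J - 26} = \sqrt{-26 - 6 J}$)
$j = 1191148$ ($j = 1191735 - 587 = 1191148$)
$j - O{\left(s \right)} = 1191148 - \sqrt{-26 - 6 \left(- \frac{7 \sqrt{17}}{3}\right)} = 1191148 - \sqrt{-26 + 14 \sqrt{17}}$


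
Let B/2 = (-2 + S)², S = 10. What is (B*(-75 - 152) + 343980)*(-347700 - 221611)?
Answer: -179289697364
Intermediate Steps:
B = 128 (B = 2*(-2 + 10)² = 2*8² = 2*64 = 128)
(B*(-75 - 152) + 343980)*(-347700 - 221611) = (128*(-75 - 152) + 343980)*(-347700 - 221611) = (128*(-227) + 343980)*(-569311) = (-29056 + 343980)*(-569311) = 314924*(-569311) = -179289697364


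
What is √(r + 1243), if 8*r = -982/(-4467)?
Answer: √99213923805/8934 ≈ 35.257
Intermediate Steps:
r = 491/17868 (r = (-982/(-4467))/8 = (-982*(-1/4467))/8 = (⅛)*(982/4467) = 491/17868 ≈ 0.027479)
√(r + 1243) = √(491/17868 + 1243) = √(22210415/17868) = √99213923805/8934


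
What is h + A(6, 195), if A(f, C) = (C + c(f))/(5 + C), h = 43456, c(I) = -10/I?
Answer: 1303709/30 ≈ 43457.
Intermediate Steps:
A(f, C) = (C - 10/f)/(5 + C)
h + A(6, 195) = 43456 + (-10 + 195*6)/(6*(5 + 195)) = 43456 + (⅙)*(-10 + 1170)/200 = 43456 + (⅙)*(1/200)*1160 = 43456 + 29/30 = 1303709/30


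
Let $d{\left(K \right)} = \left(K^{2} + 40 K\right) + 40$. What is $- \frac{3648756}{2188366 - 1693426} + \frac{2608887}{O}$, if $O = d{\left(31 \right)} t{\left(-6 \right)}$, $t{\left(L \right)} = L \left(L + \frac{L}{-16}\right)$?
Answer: $\frac{22561631837}{831870405} \approx 27.122$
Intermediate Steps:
$t{\left(L \right)} = \frac{15 L^{2}}{16}$ ($t{\left(L \right)} = L \left(L + L \left(- \frac{1}{16}\right)\right) = L \left(L - \frac{L}{16}\right) = L \frac{15 L}{16} = \frac{15 L^{2}}{16}$)
$d{\left(K \right)} = 40 + K^{2} + 40 K$
$O = \frac{302535}{4}$ ($O = \left(40 + 31^{2} + 40 \cdot 31\right) \frac{15 \left(-6\right)^{2}}{16} = \left(40 + 961 + 1240\right) \frac{15}{16} \cdot 36 = 2241 \cdot \frac{135}{4} = \frac{302535}{4} \approx 75634.0$)
$- \frac{3648756}{2188366 - 1693426} + \frac{2608887}{O} = - \frac{3648756}{2188366 - 1693426} + \frac{2608887}{\frac{302535}{4}} = - \frac{3648756}{2188366 - 1693426} + 2608887 \cdot \frac{4}{302535} = - \frac{3648756}{494940} + \frac{3478516}{100845} = \left(-3648756\right) \frac{1}{494940} + \frac{3478516}{100845} = - \frac{304063}{41245} + \frac{3478516}{100845} = \frac{22561631837}{831870405}$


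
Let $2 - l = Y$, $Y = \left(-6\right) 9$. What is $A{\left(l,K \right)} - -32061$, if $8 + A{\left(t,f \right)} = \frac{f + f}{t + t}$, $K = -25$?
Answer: $\frac{1794943}{56} \approx 32053.0$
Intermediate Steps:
$Y = -54$
$l = 56$ ($l = 2 - -54 = 2 + 54 = 56$)
$A{\left(t,f \right)} = -8 + \frac{f}{t}$ ($A{\left(t,f \right)} = -8 + \frac{f + f}{t + t} = -8 + \frac{2 f}{2 t} = -8 + 2 f \frac{1}{2 t} = -8 + \frac{f}{t}$)
$A{\left(l,K \right)} - -32061 = \left(-8 - \frac{25}{56}\right) - -32061 = \left(-8 - \frac{25}{56}\right) + 32061 = - \frac{473}{56} + 32061 = \frac{1794943}{56}$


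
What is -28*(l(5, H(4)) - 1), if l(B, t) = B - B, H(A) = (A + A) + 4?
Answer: 28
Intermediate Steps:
H(A) = 4 + 2*A (H(A) = 2*A + 4 = 4 + 2*A)
l(B, t) = 0
-28*(l(5, H(4)) - 1) = -28*(0 - 1) = -28*(-1) = 28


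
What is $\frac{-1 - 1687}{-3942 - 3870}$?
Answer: $\frac{422}{1953} \approx 0.21608$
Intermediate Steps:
$\frac{-1 - 1687}{-3942 - 3870} = - \frac{1688}{-7812} = \left(-1688\right) \left(- \frac{1}{7812}\right) = \frac{422}{1953}$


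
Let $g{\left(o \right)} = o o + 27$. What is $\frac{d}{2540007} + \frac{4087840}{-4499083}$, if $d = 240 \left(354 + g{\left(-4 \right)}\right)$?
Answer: $- \frac{3318156528880}{3809234104527} \approx -0.87108$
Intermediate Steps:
$g{\left(o \right)} = 27 + o^{2}$ ($g{\left(o \right)} = o^{2} + 27 = 27 + o^{2}$)
$d = 95280$ ($d = 240 \left(354 + \left(27 + \left(-4\right)^{2}\right)\right) = 240 \left(354 + \left(27 + 16\right)\right) = 240 \left(354 + 43\right) = 240 \cdot 397 = 95280$)
$\frac{d}{2540007} + \frac{4087840}{-4499083} = \frac{95280}{2540007} + \frac{4087840}{-4499083} = 95280 \cdot \frac{1}{2540007} + 4087840 \left(- \frac{1}{4499083}\right) = \frac{31760}{846669} - \frac{4087840}{4499083} = - \frac{3318156528880}{3809234104527}$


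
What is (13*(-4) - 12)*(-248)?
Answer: 15872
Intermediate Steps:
(13*(-4) - 12)*(-248) = (-52 - 12)*(-248) = -64*(-248) = 15872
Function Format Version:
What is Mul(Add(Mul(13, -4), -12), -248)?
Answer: 15872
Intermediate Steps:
Mul(Add(Mul(13, -4), -12), -248) = Mul(Add(-52, -12), -248) = Mul(-64, -248) = 15872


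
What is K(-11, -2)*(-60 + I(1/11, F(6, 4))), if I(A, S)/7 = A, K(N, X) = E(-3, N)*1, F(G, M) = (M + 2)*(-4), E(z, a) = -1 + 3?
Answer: -1306/11 ≈ -118.73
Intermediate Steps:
E(z, a) = 2
F(G, M) = -8 - 4*M (F(G, M) = (2 + M)*(-4) = -8 - 4*M)
K(N, X) = 2 (K(N, X) = 2*1 = 2)
I(A, S) = 7*A
K(-11, -2)*(-60 + I(1/11, F(6, 4))) = 2*(-60 + 7/11) = 2*(-653/11) = -1306/11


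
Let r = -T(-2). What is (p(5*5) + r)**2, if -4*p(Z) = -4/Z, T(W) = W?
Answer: 2601/625 ≈ 4.1616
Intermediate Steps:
p(Z) = 1/Z (p(Z) = -(-1)/Z = 1/Z)
r = 2 (r = -1*(-2) = 2)
(p(5*5) + r)**2 = (1/(5*5) + 2)**2 = (1/25 + 2)**2 = (51/25)**2 = 2601/625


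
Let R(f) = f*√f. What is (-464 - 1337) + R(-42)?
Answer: -1801 - 42*I*√42 ≈ -1801.0 - 272.19*I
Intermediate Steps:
R(f) = f^(3/2)
(-464 - 1337) + R(-42) = (-464 - 1337) + (-42)^(3/2) = -1801 - 42*I*√42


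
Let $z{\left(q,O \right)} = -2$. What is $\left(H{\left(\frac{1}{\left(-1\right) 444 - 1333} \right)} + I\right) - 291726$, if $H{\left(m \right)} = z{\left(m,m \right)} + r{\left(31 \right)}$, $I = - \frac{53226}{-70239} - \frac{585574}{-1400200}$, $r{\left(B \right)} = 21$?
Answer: $- \frac{4781478891102869}{16391441300} \approx -2.9171 \cdot 10^{5}$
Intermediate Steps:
$I = \frac{19276196231}{16391441300}$ ($I = \left(-53226\right) \left(- \frac{1}{70239}\right) - - \frac{292787}{700100} = \frac{17742}{23413} + \frac{292787}{700100} = \frac{19276196231}{16391441300} \approx 1.176$)
$H{\left(m \right)} = 19$ ($H{\left(m \right)} = -2 + 21 = 19$)
$\left(H{\left(\frac{1}{\left(-1\right) 444 - 1333} \right)} + I\right) - 291726 = \left(19 + \frac{19276196231}{16391441300}\right) - 291726 = \frac{330713580931}{16391441300} - 291726 = - \frac{4781478891102869}{16391441300}$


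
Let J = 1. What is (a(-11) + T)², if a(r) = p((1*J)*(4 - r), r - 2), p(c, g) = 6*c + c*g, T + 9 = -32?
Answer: 21316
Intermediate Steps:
T = -41 (T = -9 - 32 = -41)
a(r) = (4 + r)*(4 - r) (a(r) = ((1*1)*(4 - r))*(6 + (r - 2)) = (1*(4 - r))*(6 + (-2 + r)) = (4 - r)*(4 + r) = (4 + r)*(4 - r))
(a(-11) + T)² = ((16 - 1*(-11)²) - 41)² = ((16 - 1*121) - 41)² = ((16 - 121) - 41)² = (-105 - 41)² = (-146)² = 21316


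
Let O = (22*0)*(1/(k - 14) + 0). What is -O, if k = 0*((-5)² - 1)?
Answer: 0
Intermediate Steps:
k = 0 (k = 0*(25 - 1) = 0*24 = 0)
O = 0 (O = (22*0)*(1/(0 - 14) + 0) = 0*(1/(-14) + 0) = 0*(-1/14 + 0) = 0*(-1/14) = 0)
-O = -1*0 = 0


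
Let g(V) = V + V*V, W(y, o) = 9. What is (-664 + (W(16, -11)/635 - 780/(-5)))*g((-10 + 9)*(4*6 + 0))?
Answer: -178059192/635 ≈ -2.8041e+5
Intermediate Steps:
g(V) = V + V**2
(-664 + (W(16, -11)/635 - 780/(-5)))*g((-10 + 9)*(4*6 + 0)) = (-664 + (9/635 - 780/(-5)))*(((-10 + 9)*(4*6 + 0))*(1 + (-10 + 9)*(4*6 + 0))) = (-664 + (9*(1/635) - 780*(-1/5)))*((-(24 + 0))*(1 - (24 + 0))) = (-664 + (9/635 + 156))*((-1*24)*(1 - 1*24)) = (-664 + 99069/635)*(-24*(1 - 24)) = -(-7741704)*(-23)/635 = -322571/635*552 = -178059192/635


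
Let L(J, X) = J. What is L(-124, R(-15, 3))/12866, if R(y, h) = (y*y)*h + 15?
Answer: -62/6433 ≈ -0.0096378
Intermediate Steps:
R(y, h) = 15 + h*y**2 (R(y, h) = y**2*h + 15 = h*y**2 + 15 = 15 + h*y**2)
L(-124, R(-15, 3))/12866 = -124/12866 = -124*1/12866 = -62/6433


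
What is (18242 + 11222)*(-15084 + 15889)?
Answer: 23718520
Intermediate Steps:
(18242 + 11222)*(-15084 + 15889) = 29464*805 = 23718520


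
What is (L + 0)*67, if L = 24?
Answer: 1608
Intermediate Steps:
(L + 0)*67 = (24 + 0)*67 = 24*67 = 1608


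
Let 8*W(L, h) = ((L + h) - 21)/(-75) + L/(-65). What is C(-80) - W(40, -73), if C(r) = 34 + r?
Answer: -59817/1300 ≈ -46.013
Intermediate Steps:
W(L, h) = 7/200 - 7*L/1950 - h/600 (W(L, h) = (((L + h) - 21)/(-75) + L/(-65))/8 = ((-21 + L + h)*(-1/75) + L*(-1/65))/8 = ((7/25 - L/75 - h/75) - L/65)/8 = (7/25 - 28*L/975 - h/75)/8 = 7/200 - 7*L/1950 - h/600)
C(-80) - W(40, -73) = (34 - 80) - (7/200 - 7/1950*40 - 1/600*(-73)) = -46 - (7/200 - 28/195 + 73/600) = -46 - 1*17/1300 = -46 - 17/1300 = -59817/1300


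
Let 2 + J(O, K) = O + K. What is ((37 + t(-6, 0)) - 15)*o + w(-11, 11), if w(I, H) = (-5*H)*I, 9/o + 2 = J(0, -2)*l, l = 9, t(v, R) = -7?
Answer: 22855/38 ≈ 601.45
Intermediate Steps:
J(O, K) = -2 + K + O (J(O, K) = -2 + (O + K) = -2 + (K + O) = -2 + K + O)
o = -9/38 (o = 9/(-2 + (-2 - 2 + 0)*9) = 9/(-2 - 4*9) = 9/(-2 - 36) = 9/(-38) = 9*(-1/38) = -9/38 ≈ -0.23684)
w(I, H) = -5*H*I
((37 + t(-6, 0)) - 15)*o + w(-11, 11) = ((37 - 7) - 15)*(-9/38) - 5*11*(-11) = (30 - 15)*(-9/38) + 605 = 15*(-9/38) + 605 = -135/38 + 605 = 22855/38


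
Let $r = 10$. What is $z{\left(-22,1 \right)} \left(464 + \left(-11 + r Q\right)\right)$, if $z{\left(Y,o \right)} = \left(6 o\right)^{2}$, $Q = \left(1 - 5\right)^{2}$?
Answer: $22068$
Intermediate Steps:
$Q = 16$ ($Q = \left(-4\right)^{2} = 16$)
$z{\left(Y,o \right)} = 36 o^{2}$
$z{\left(-22,1 \right)} \left(464 + \left(-11 + r Q\right)\right) = 36 \cdot 1^{2} \left(464 + \left(-11 + 10 \cdot 16\right)\right) = 36 \cdot 1 \left(464 + \left(-11 + 160\right)\right) = 36 \left(464 + 149\right) = 36 \cdot 613 = 22068$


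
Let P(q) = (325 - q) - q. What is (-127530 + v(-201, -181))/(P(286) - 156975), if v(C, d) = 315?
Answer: 127215/157222 ≈ 0.80914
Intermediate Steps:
P(q) = 325 - 2*q
(-127530 + v(-201, -181))/(P(286) - 156975) = (-127530 + 315)/((325 - 2*286) - 156975) = -127215/((325 - 572) - 156975) = -127215/(-247 - 156975) = -127215/(-157222) = -127215*(-1/157222) = 127215/157222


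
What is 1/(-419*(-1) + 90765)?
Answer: 1/91184 ≈ 1.0967e-5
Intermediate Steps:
1/(-419*(-1) + 90765) = 1/(419 + 90765) = 1/91184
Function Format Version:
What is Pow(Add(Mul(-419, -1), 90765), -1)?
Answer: Rational(1, 91184) ≈ 1.0967e-5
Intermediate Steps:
Pow(Add(Mul(-419, -1), 90765), -1) = Pow(Add(419, 90765), -1) = Pow(91184, -1) = Rational(1, 91184)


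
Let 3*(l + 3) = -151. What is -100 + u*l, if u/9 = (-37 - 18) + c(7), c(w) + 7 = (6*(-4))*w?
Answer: 110300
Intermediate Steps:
l = -160/3 (l = -3 + (1/3)*(-151) = -3 - 151/3 = -160/3 ≈ -53.333)
c(w) = -7 - 24*w (c(w) = -7 + (6*(-4))*w = -7 - 24*w)
u = -2070 (u = 9*((-37 - 18) + (-7 - 24*7)) = 9*(-55 + (-7 - 168)) = 9*(-55 - 175) = 9*(-230) = -2070)
-100 + u*l = -100 - 2070*(-160/3) = -100 + 110400 = 110300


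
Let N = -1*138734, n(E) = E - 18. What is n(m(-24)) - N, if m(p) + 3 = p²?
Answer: 139289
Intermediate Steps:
m(p) = -3 + p²
n(E) = -18 + E
N = -138734
n(m(-24)) - N = (-18 + (-3 + (-24)²)) - 1*(-138734) = (-18 + (-3 + 576)) + 138734 = (-18 + 573) + 138734 = 555 + 138734 = 139289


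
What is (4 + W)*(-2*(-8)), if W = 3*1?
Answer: 112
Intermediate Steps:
W = 3
(4 + W)*(-2*(-8)) = (4 + 3)*(-2*(-8)) = 7*16 = 112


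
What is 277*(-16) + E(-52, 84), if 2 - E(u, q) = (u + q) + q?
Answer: -4546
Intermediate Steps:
E(u, q) = 2 - u - 2*q (E(u, q) = 2 - ((u + q) + q) = 2 - ((q + u) + q) = 2 - (u + 2*q) = 2 + (-u - 2*q) = 2 - u - 2*q)
277*(-16) + E(-52, 84) = 277*(-16) + (2 - 1*(-52) - 2*84) = -4432 + (2 + 52 - 168) = -4432 - 114 = -4546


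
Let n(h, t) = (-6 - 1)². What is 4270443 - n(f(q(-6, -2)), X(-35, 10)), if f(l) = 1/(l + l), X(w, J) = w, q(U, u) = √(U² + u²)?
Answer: 4270394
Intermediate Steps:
f(l) = 1/(2*l)
n(h, t) = 49 (n(h, t) = (-7)² = 49)
4270443 - n(f(q(-6, -2)), X(-35, 10)) = 4270443 - 1*49 = 4270443 - 49 = 4270394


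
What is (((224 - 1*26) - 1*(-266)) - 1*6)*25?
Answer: 11450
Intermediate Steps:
(((224 - 1*26) - 1*(-266)) - 1*6)*25 = (((224 - 26) + 266) - 6)*25 = ((198 + 266) - 6)*25 = (464 - 6)*25 = 458*25 = 11450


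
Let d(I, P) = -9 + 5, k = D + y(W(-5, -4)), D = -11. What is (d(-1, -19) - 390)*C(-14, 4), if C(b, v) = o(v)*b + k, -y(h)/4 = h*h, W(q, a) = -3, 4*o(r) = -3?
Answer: 14381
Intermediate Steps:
o(r) = -¾ (o(r) = (¼)*(-3) = -¾)
y(h) = -4*h² (y(h) = -4*h*h = -4*h²)
k = -47 (k = -11 - 4*(-3)² = -11 - 4*9 = -11 - 36 = -47)
C(b, v) = -47 - 3*b/4 (C(b, v) = -3*b/4 - 47 = -47 - 3*b/4)
d(I, P) = -4
(d(-1, -19) - 390)*C(-14, 4) = (-4 - 390)*(-47 - ¾*(-14)) = -394*(-47 + 21/2) = -394*(-73/2) = 14381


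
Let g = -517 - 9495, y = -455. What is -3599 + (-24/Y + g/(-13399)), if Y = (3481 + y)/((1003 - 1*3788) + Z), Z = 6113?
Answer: -73481354821/20272687 ≈ -3624.6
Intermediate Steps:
g = -10012
Y = 1513/1664 (Y = (3481 - 455)/((1003 - 1*3788) + 6113) = 3026/((1003 - 3788) + 6113) = 3026/(-2785 + 6113) = 3026/3328 = 3026*(1/3328) = 1513/1664 ≈ 0.90926)
-3599 + (-24/Y + g/(-13399)) = -3599 + (-24/1513/1664 - 10012/(-13399)) = -3599 + (-24*1664/1513 - 10012*(-1/13399)) = -3599 + (-39936/1513 + 10012/13399) = -3599 - 519954308/20272687 = -73481354821/20272687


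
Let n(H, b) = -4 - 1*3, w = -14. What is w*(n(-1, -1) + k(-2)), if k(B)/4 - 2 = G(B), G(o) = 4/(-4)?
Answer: 42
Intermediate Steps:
G(o) = -1 (G(o) = 4*(-¼) = -1)
n(H, b) = -7 (n(H, b) = -4 - 3 = -7)
k(B) = 4 (k(B) = 8 + 4*(-1) = 8 - 4 = 4)
w*(n(-1, -1) + k(-2)) = -14*(-7 + 4) = -14*(-3) = 42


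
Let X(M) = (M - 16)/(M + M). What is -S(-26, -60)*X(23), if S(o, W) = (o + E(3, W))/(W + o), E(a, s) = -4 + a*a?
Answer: -147/3956 ≈ -0.037159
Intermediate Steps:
E(a, s) = -4 + a²
S(o, W) = (5 + o)/(W + o) (S(o, W) = (o + (-4 + 3²))/(W + o) = (o + (-4 + 9))/(W + o) = (o + 5)/(W + o) = (5 + o)/(W + o))
X(M) = (-16 + M)/(2*M) (X(M) = (-16 + M)/((2*M)) = (-16 + M)*(1/(2*M)) = (-16 + M)/(2*M))
-S(-26, -60)*X(23) = -(5 - 26)/(-60 - 26)*(½)*(-16 + 23)/23 = --21/(-86)*(½)*(1/23)*7 = -(-1/86*(-21))*7/46 = -21*7/(86*46) = -1*147/3956 = -147/3956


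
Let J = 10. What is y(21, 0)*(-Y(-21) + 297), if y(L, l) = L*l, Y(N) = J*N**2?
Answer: 0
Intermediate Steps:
Y(N) = 10*N**2
y(21, 0)*(-Y(-21) + 297) = (21*0)*(-10*(-21)**2 + 297) = 0*(-10*441 + 297) = 0*(-1*4410 + 297) = 0*(-4410 + 297) = 0*(-4113) = 0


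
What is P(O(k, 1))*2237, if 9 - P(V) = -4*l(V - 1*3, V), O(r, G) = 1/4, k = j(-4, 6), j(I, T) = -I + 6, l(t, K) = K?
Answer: 22370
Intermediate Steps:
j(I, T) = 6 - I
k = 10 (k = 6 - 1*(-4) = 6 + 4 = 10)
O(r, G) = ¼
P(V) = 9 + 4*V (P(V) = 9 - (-4)*V = 9 + 4*V)
P(O(k, 1))*2237 = (9 + 4*(¼))*2237 = (9 + 1)*2237 = 10*2237 = 22370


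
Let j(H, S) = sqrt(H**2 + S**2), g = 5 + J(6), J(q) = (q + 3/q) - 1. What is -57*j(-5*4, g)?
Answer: -57*sqrt(2041)/2 ≈ -1287.6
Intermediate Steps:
J(q) = -1 + q + 3/q
g = 21/2 (g = 5 + (-1 + 6 + 3/6) = 5 + (-1 + 6 + 3*(1/6)) = 5 + (-1 + 6 + 1/2) = 5 + 11/2 = 21/2 ≈ 10.500)
-57*j(-5*4, g) = -57*sqrt((-5*4)**2 + (21/2)**2) = -57*sqrt((-20)**2 + 441/4) = -57*sqrt(400 + 441/4) = -57*sqrt(2041)/2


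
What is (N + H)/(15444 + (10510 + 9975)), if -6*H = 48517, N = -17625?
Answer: -154267/215574 ≈ -0.71561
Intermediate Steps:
H = -48517/6 (H = -1/6*48517 = -48517/6 ≈ -8086.2)
(N + H)/(15444 + (10510 + 9975)) = (-17625 - 48517/6)/(15444 + (10510 + 9975)) = -154267/(6*(15444 + 20485)) = -154267/6/35929 = -154267/6*1/35929 = -154267/215574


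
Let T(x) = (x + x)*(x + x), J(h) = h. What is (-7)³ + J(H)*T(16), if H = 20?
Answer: 20137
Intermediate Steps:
T(x) = 4*x² (T(x) = (2*x)*(2*x) = 4*x²)
(-7)³ + J(H)*T(16) = (-7)³ + 20*(4*16²) = -343 + 20*(4*256) = -343 + 20*1024 = -343 + 20480 = 20137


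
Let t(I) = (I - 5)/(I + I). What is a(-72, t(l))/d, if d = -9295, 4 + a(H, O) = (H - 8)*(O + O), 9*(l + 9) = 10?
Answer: 9564/659945 ≈ 0.014492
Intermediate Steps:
l = -71/9 (l = -9 + (⅑)*10 = -9 + 10/9 = -71/9 ≈ -7.8889)
t(I) = (-5 + I)/(2*I) (t(I) = (-5 + I)/((2*I)) = (-5 + I)*(1/(2*I)) = (-5 + I)/(2*I))
a(H, O) = -4 + 2*O*(-8 + H) (a(H, O) = -4 + (H - 8)*(O + O) = -4 + (-8 + H)*(2*O) = -4 + 2*O*(-8 + H))
a(-72, t(l))/d = (-4 - 8*(-5 - 71/9)/(-71/9) + 2*(-72)*((-5 - 71/9)/(2*(-71/9))))/(-9295) = (-4 - 8*(-9)*(-116)/(71*9) + 2*(-72)*((½)*(-9/71)*(-116/9)))*(-1/9295) = (-4 - 16*58/71 + 2*(-72)*(58/71))*(-1/9295) = (-4 - 928/71 - 8352/71)*(-1/9295) = -9564/71*(-1/9295) = 9564/659945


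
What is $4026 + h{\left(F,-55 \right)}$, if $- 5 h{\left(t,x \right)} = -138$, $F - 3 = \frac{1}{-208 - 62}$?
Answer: $\frac{20268}{5} \approx 4053.6$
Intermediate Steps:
$F = \frac{809}{270}$ ($F = 3 + \frac{1}{-208 - 62} = 3 + \frac{1}{-270} = 3 - \frac{1}{270} = \frac{809}{270} \approx 2.9963$)
$h{\left(t,x \right)} = \frac{138}{5}$ ($h{\left(t,x \right)} = \left(- \frac{1}{5}\right) \left(-138\right) = \frac{138}{5}$)
$4026 + h{\left(F,-55 \right)} = 4026 + \frac{138}{5} = \frac{20268}{5}$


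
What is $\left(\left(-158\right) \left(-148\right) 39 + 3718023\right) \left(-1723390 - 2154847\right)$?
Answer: $-17956233431763$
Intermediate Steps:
$\left(\left(-158\right) \left(-148\right) 39 + 3718023\right) \left(-1723390 - 2154847\right) = \left(23384 \cdot 39 + 3718023\right) \left(-3878237\right) = \left(911976 + 3718023\right) \left(-3878237\right) = 4629999 \left(-3878237\right) = -17956233431763$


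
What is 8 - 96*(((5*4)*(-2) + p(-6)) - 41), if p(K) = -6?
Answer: 8360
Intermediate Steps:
8 - 96*(((5*4)*(-2) + p(-6)) - 41) = 8 - 96*(((5*4)*(-2) - 6) - 41) = 8 - 96*((20*(-2) - 6) - 41) = 8 - 96*((-40 - 6) - 41) = 8 - 96*(-46 - 41) = 8 - 96*(-87) = 8 + 8352 = 8360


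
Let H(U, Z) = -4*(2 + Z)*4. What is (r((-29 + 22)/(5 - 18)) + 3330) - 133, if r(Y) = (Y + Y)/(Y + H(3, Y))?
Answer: 1665623/521 ≈ 3197.0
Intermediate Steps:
H(U, Z) = -32 - 16*Z (H(U, Z) = (-8 - 4*Z)*4 = -32 - 16*Z)
r(Y) = 2*Y/(-32 - 15*Y) (r(Y) = (Y + Y)/(Y + (-32 - 16*Y)) = (2*Y)/(-32 - 15*Y) = 2*Y/(-32 - 15*Y))
(r((-29 + 22)/(5 - 18)) + 3330) - 133 = (-2*(-29 + 22)/(5 - 18)/(32 + 15*((-29 + 22)/(5 - 18))) + 3330) - 133 = (-2*(-7/(-13))/(32 + 15*(-7/(-13))) + 3330) - 133 = (-2*(-7*(-1/13))/(32 + 15*(-7*(-1/13))) + 3330) - 133 = (-2*7/13/(32 + 15*(7/13)) + 3330) - 133 = (-2*7/13/(32 + 105/13) + 3330) - 133 = (-2*7/13/521/13 + 3330) - 133 = (-2*7/13*13/521 + 3330) - 133 = (-14/521 + 3330) - 133 = 1734916/521 - 133 = 1665623/521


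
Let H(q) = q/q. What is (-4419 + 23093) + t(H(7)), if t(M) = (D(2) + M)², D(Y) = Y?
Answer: 18683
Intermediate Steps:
H(q) = 1
t(M) = (2 + M)²
(-4419 + 23093) + t(H(7)) = (-4419 + 23093) + (2 + 1)² = 18674 + 3² = 18674 + 9 = 18683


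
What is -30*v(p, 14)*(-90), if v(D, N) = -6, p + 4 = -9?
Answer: -16200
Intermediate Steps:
p = -13 (p = -4 - 9 = -13)
-30*v(p, 14)*(-90) = -30*(-6)*(-90) = 180*(-90) = -16200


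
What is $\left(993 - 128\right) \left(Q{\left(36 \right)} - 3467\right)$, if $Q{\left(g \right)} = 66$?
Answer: $-2941865$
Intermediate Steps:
$\left(993 - 128\right) \left(Q{\left(36 \right)} - 3467\right) = \left(993 - 128\right) \left(66 - 3467\right) = \left(993 - 128\right) \left(-3401\right) = 865 \left(-3401\right) = -2941865$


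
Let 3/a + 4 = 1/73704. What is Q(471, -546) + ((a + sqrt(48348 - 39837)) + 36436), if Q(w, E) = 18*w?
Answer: 13241099798/294815 + sqrt(8511) ≈ 45006.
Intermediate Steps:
a = -221112/294815 (a = 3/(-4 + 1/73704) = 3/(-294815/73704) = 3*(-73704/294815) = -221112/294815 ≈ -0.75000)
Q(471, -546) + ((a + sqrt(48348 - 39837)) + 36436) = 18*471 + ((-221112/294815 + sqrt(48348 - 39837)) + 36436) = 8478 + ((-221112/294815 + sqrt(8511)) + 36436) = 8478 + (10741658228/294815 + sqrt(8511)) = 13241099798/294815 + sqrt(8511)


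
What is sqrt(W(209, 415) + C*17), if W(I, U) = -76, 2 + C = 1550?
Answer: 8*sqrt(410) ≈ 161.99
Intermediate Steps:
C = 1548 (C = -2 + 1550 = 1548)
sqrt(W(209, 415) + C*17) = sqrt(-76 + 1548*17) = sqrt(-76 + 26316) = sqrt(26240) = 8*sqrt(410)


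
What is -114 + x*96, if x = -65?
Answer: -6354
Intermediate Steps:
-114 + x*96 = -114 - 65*96 = -114 - 6240 = -6354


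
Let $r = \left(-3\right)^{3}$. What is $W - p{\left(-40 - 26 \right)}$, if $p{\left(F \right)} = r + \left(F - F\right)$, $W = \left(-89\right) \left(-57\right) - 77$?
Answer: $5023$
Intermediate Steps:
$W = 4996$ ($W = 5073 - 77 = 4996$)
$r = -27$
$p{\left(F \right)} = -27$ ($p{\left(F \right)} = -27 + \left(F - F\right) = -27 + 0 = -27$)
$W - p{\left(-40 - 26 \right)} = 4996 - -27 = 4996 + 27 = 5023$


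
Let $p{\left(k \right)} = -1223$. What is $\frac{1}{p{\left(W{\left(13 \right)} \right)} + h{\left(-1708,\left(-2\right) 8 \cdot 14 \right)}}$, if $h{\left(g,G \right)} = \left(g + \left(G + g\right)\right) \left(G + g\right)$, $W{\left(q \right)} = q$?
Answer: $\frac{1}{7031257} \approx 1.4222 \cdot 10^{-7}$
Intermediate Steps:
$h{\left(g,G \right)} = \left(G + g\right) \left(G + 2 g\right)$ ($h{\left(g,G \right)} = \left(G + 2 g\right) \left(G + g\right) = \left(G + g\right) \left(G + 2 g\right)$)
$\frac{1}{p{\left(W{\left(13 \right)} \right)} + h{\left(-1708,\left(-2\right) 8 \cdot 14 \right)}} = \frac{1}{-1223 + \left(\left(\left(-2\right) 8 \cdot 14\right)^{2} + 2 \left(-1708\right)^{2} + 3 \left(-2\right) 8 \cdot 14 \left(-1708\right)\right)} = \frac{1}{-1223 + \left(\left(\left(-16\right) 14\right)^{2} + 2 \cdot 2917264 + 3 \left(\left(-16\right) 14\right) \left(-1708\right)\right)} = \frac{1}{-1223 + \left(\left(-224\right)^{2} + 5834528 + 3 \left(-224\right) \left(-1708\right)\right)} = \frac{1}{-1223 + \left(50176 + 5834528 + 1147776\right)} = \frac{1}{-1223 + 7032480} = \frac{1}{7031257}$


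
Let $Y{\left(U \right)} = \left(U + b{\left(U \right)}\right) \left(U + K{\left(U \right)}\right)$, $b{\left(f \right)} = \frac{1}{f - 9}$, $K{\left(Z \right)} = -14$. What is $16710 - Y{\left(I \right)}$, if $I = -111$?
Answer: $\frac{68015}{24} \approx 2834.0$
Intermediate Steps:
$b{\left(f \right)} = \frac{1}{-9 + f}$
$Y{\left(U \right)} = \left(-14 + U\right) \left(U + \frac{1}{-9 + U}\right)$ ($Y{\left(U \right)} = \left(U + \frac{1}{-9 + U}\right) \left(U - 14\right) = \left(U + \frac{1}{-9 + U}\right) \left(-14 + U\right) = \left(-14 + U\right) \left(U + \frac{1}{-9 + U}\right)$)
$16710 - Y{\left(I \right)} = 16710 - \frac{-14 - 111 - 111 \left(-14 - 111\right) \left(-9 - 111\right)}{-9 - 111} = 16710 - \frac{-14 - 111 - \left(-13875\right) \left(-120\right)}{-120} = 16710 - - \frac{-14 - 111 - 1665000}{120} = 16710 - \left(- \frac{1}{120}\right) \left(-1665125\right) = 16710 - \frac{333025}{24} = \frac{68015}{24}$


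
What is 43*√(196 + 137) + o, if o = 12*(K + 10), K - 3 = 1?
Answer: 168 + 129*√37 ≈ 952.68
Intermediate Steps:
K = 4 (K = 3 + 1 = 4)
o = 168 (o = 12*(4 + 10) = 12*14 = 168)
43*√(196 + 137) + o = 43*√(196 + 137) + 168 = 43*√333 + 168 = 43*(3*√37) + 168 = 129*√37 + 168 = 168 + 129*√37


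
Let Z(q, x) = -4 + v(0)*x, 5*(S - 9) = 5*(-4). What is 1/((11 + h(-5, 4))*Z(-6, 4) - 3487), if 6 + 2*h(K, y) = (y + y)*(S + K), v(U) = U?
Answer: -1/3519 ≈ -0.00028417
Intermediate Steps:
S = 5 (S = 9 + (5*(-4))/5 = 9 + (⅕)*(-20) = 9 - 4 = 5)
Z(q, x) = -4 (Z(q, x) = -4 + 0*x = -4 + 0 = -4)
h(K, y) = -3 + y*(5 + K) (h(K, y) = -3 + ((y + y)*(5 + K))/2 = -3 + ((2*y)*(5 + K))/2 = -3 + (2*y*(5 + K))/2 = -3 + y*(5 + K))
1/((11 + h(-5, 4))*Z(-6, 4) - 3487) = 1/((11 + (-3 + 5*4 - 5*4))*(-4) - 3487) = 1/((11 + (-3 + 20 - 20))*(-4) - 3487) = 1/((11 - 3)*(-4) - 3487) = 1/(8*(-4) - 3487) = 1/(-32 - 3487) = 1/(-3519) = -1/3519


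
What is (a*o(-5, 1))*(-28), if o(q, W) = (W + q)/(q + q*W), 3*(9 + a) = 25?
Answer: 112/15 ≈ 7.4667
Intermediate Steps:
a = -⅔ (a = -9 + (⅓)*25 = -9 + 25/3 = -⅔ ≈ -0.66667)
o(q, W) = (W + q)/(q + W*q)
(a*o(-5, 1))*(-28) = -2*(1 - 5)/(3*(-5)*(1 + 1))*(-28) = -(-2)*(-4)/(15*2)*(-28) = -⅔*⅖*(-28) = -4/15*(-28) = 112/15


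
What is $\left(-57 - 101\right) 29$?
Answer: $-4582$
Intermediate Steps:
$\left(-57 - 101\right) 29 = \left(-158\right) 29 = -4582$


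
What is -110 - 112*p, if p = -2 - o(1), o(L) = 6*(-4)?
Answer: -2574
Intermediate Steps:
o(L) = -24
p = 22 (p = -2 - 1*(-24) = -2 + 24 = 22)
-110 - 112*p = -110 - 112*22 = -110 - 2464 = -2574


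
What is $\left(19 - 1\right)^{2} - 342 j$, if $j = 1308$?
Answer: $-447012$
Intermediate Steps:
$\left(19 - 1\right)^{2} - 342 j = \left(19 - 1\right)^{2} - 447336 = 18^{2} - 447336 = 324 - 447336 = -447012$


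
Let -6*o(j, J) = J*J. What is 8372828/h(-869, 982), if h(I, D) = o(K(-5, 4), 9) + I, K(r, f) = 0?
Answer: -16745656/1765 ≈ -9487.6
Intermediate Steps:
o(j, J) = -J²/6 (o(j, J) = -J*J/6 = -J²/6)
h(I, D) = -27/2 + I (h(I, D) = -⅙*9² + I = -⅙*81 + I = -27/2 + I)
8372828/h(-869, 982) = 8372828/(-27/2 - 869) = 8372828/(-1765/2) = 8372828*(-2/1765) = -16745656/1765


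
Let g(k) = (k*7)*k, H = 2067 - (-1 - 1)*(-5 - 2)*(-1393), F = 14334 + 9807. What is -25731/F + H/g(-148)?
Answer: -1141528513/1233830416 ≈ -0.92519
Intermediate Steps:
F = 24141
H = 21569 (H = 2067 - (-2*(-7))*(-1393) = 2067 - 14*(-1393) = 2067 - 1*(-19502) = 2067 + 19502 = 21569)
g(k) = 7*k² (g(k) = (7*k)*k = 7*k²)
-25731/F + H/g(-148) = -25731/24141 + 21569/((7*(-148)²)) = -25731*1/24141 + 21569/((7*21904)) = -8577/8047 + 21569/153328 = -1141528513/1233830416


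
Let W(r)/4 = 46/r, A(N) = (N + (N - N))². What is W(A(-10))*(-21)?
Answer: -966/25 ≈ -38.640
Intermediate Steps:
A(N) = N² (A(N) = (N + 0)² = N²)
W(r) = 184/r (W(r) = 4*(46/r) = 184/r)
W(A(-10))*(-21) = (184/((-10)²))*(-21) = (184/100)*(-21) = (184*(1/100))*(-21) = (46/25)*(-21) = -966/25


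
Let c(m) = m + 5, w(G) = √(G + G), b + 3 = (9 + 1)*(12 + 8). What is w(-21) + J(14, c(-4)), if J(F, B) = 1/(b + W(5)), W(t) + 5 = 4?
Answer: 1/196 + I*√42 ≈ 0.005102 + 6.4807*I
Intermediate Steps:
b = 197 (b = -3 + (9 + 1)*(12 + 8) = -3 + 10*20 = -3 + 200 = 197)
w(G) = √2*√G (w(G) = √(2*G) = √2*√G)
W(t) = -1 (W(t) = -5 + 4 = -1)
c(m) = 5 + m
J(F, B) = 1/196 (J(F, B) = 1/(197 - 1) = 1/196)
w(-21) + J(14, c(-4)) = √2*√(-21) + 1/196 = √2*(I*√21) + 1/196 = I*√42 + 1/196 = 1/196 + I*√42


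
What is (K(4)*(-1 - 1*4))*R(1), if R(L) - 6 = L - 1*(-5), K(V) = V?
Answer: -240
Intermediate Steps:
R(L) = 11 + L (R(L) = 6 + (L - 1*(-5)) = 6 + (L + 5) = 6 + (5 + L) = 11 + L)
(K(4)*(-1 - 1*4))*R(1) = (4*(-1 - 1*4))*(11 + 1) = (4*(-1 - 4))*12 = (4*(-5))*12 = -20*12 = -240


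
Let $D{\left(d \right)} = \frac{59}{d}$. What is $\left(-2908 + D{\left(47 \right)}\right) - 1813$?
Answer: $- \frac{221828}{47} \approx -4719.7$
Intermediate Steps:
$\left(-2908 + D{\left(47 \right)}\right) - 1813 = \left(-2908 + \frac{59}{47}\right) - 1813 = - \frac{136617}{47} - 1813 = - \frac{221828}{47}$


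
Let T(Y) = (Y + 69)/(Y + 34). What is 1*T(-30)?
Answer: 39/4 ≈ 9.7500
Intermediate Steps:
T(Y) = (69 + Y)/(34 + Y)
1*T(-30) = 1*((69 - 30)/(34 - 30)) = 1*(39/4) = 39/4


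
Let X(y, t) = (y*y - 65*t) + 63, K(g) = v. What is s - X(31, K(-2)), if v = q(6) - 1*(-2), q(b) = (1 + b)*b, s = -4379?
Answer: -2543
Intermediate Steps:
q(b) = b*(1 + b)
v = 44 (v = 6*(1 + 6) - 1*(-2) = 6*7 + 2 = 42 + 2 = 44)
K(g) = 44
X(y, t) = 63 + y² - 65*t (X(y, t) = (y² - 65*t) + 63 = 63 + y² - 65*t)
s - X(31, K(-2)) = -4379 - (63 + 31² - 65*44) = -4379 - (63 + 961 - 2860) = -4379 - 1*(-1836) = -4379 + 1836 = -2543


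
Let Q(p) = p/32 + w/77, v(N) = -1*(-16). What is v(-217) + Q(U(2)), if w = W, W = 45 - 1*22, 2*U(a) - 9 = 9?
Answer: 40853/2464 ≈ 16.580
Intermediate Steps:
U(a) = 9 (U(a) = 9/2 + (½)*9 = 9/2 + 9/2 = 9)
W = 23 (W = 45 - 22 = 23)
v(N) = 16
w = 23
Q(p) = 23/77 + p/32 (Q(p) = p/32 + 23/77 = 23/77 + p/32)
v(-217) + Q(U(2)) = 16 + (23/77 + (1/32)*9) = 16 + (23/77 + 9/32) = 16 + 1429/2464 = 40853/2464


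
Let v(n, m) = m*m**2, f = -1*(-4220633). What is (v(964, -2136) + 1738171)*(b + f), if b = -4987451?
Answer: 7471685406497130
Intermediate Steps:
f = 4220633
v(n, m) = m**3
(v(964, -2136) + 1738171)*(b + f) = ((-2136)**3 + 1738171)*(-4987451 + 4220633) = (-9745491456 + 1738171)*(-766818) = -9743753285*(-766818) = 7471685406497130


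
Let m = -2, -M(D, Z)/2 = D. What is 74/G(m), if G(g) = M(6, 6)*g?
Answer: 37/12 ≈ 3.0833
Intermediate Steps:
M(D, Z) = -2*D
G(g) = -12*g (G(g) = (-2*6)*g = -12*g)
74/G(m) = 74/((-12*(-2))) = 74/24 = 74*(1/24) = 37/12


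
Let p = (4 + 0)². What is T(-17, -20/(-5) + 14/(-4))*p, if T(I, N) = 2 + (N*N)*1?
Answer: 36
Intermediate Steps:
p = 16 (p = 4² = 16)
T(I, N) = 2 + N² (T(I, N) = 2 + N²*1 = 2 + N²)
T(-17, -20/(-5) + 14/(-4))*p = (2 + (-20/(-5) + 14/(-4))²)*16 = (2 + (-20*(-⅕) + 14*(-¼))²)*16 = (2 + (4 - 7/2)²)*16 = (2 + (½)²)*16 = (2 + ¼)*16 = (9/4)*16 = 36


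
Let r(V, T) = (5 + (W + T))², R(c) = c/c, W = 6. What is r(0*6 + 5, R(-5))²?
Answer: 20736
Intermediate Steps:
R(c) = 1
r(V, T) = (11 + T)² (r(V, T) = (5 + (6 + T))² = (11 + T)²)
r(0*6 + 5, R(-5))² = ((11 + 1)²)² = (12²)² = 144² = 20736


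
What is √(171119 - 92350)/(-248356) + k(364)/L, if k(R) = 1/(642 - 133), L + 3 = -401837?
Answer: -1/204536560 - √78769/248356 ≈ -0.0011301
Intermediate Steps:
L = -401840 (L = -3 - 401837 = -401840)
k(R) = 1/509
√(171119 - 92350)/(-248356) + k(364)/L = √(171119 - 92350)/(-248356) + (1/509)/(-401840) = √78769*(-1/248356) + (1/509)*(-1/401840) = -√78769/248356 - 1/204536560 = -1/204536560 - √78769/248356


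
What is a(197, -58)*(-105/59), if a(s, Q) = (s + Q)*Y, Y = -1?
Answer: 14595/59 ≈ 247.37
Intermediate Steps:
a(s, Q) = -Q - s (a(s, Q) = (s + Q)*(-1) = (Q + s)*(-1) = -Q - s)
a(197, -58)*(-105/59) = (-1*(-58) - 1*197)*(-105/59) = (58 - 197)*(-105*1/59) = -139*(-105/59) = 14595/59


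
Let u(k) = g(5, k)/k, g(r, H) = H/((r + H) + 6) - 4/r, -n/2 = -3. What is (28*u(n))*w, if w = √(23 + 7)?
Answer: -532*√30/255 ≈ -11.427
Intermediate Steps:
n = 6 (n = -2*(-3) = 6)
g(r, H) = -4/r + H/(6 + H + r) (g(r, H) = H/((H + r) + 6) - 4/r = H/(6 + H + r) - 4/r = -4/r + H/(6 + H + r))
u(k) = (-44 + k)/(5*k*(11 + k)) (u(k) = ((-24 - 4*k - 4*5 + k*5)/(5*(6 + k + 5)))/k = ((-24 - 4*k - 20 + 5*k)/(5*(11 + k)))/k = ((-44 + k)/(5*(11 + k)))/k = (-44 + k)/(5*k*(11 + k)))
w = √30 ≈ 5.4772
(28*u(n))*w = (28*((⅕)*(-44 + 6)/(6*(11 + 6))))*√30 = (28*((⅕)*(⅙)*(-38)/17))*√30 = (28*((⅕)*(⅙)*(1/17)*(-38)))*√30 = (28*(-19/255))*√30 = -532*√30/255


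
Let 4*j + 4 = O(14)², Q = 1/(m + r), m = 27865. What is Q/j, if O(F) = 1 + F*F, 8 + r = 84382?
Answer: 4/4355434395 ≈ 9.1839e-10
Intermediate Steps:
r = 84374 (r = -8 + 84382 = 84374)
O(F) = 1 + F²
Q = 1/112239 (Q = 1/(27865 + 84374) = 1/112239 ≈ 8.9096e-6)
j = 38805/4 (j = -1 + (1 + 14²)²/4 = -1 + (1 + 196)²/4 = -1 + (¼)*197² = -1 + (¼)*38809 = -1 + 38809/4 = 38805/4 ≈ 9701.3)
Q/j = 1/(112239*(38805/4)) = (1/112239)*(4/38805) = 4/4355434395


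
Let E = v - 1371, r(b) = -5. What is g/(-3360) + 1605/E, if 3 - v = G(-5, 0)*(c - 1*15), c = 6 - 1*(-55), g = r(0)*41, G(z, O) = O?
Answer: -14201/12768 ≈ -1.1122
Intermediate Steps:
g = -205 (g = -5*41 = -205)
c = 61 (c = 6 + 55 = 61)
v = 3 (v = 3 - 0*(61 - 1*15) = 3 - 0*(61 - 15) = 3 - 0*46 = 3 - 1*0 = 3 + 0 = 3)
E = -1368 (E = 3 - 1371 = -1368)
g/(-3360) + 1605/E = -205/(-3360) + 1605/(-1368) = -205*(-1/3360) + 1605*(-1/1368) = 41/672 - 535/456 = -14201/12768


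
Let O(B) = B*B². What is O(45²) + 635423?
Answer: 8304401048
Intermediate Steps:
O(B) = B³
O(45²) + 635423 = (45²)³ + 635423 = 2025³ + 635423 = 8303765625 + 635423 = 8304401048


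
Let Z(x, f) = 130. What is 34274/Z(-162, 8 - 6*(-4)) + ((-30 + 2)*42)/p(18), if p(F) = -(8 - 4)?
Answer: 36247/65 ≈ 557.65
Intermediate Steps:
p(F) = -4 (p(F) = -1*4 = -4)
34274/Z(-162, 8 - 6*(-4)) + ((-30 + 2)*42)/p(18) = 34274/130 + ((-30 + 2)*42)/(-4) = 34274*(1/130) - 28*42*(-¼) = 17137/65 - 1176*(-¼) = 17137/65 + 294 = 36247/65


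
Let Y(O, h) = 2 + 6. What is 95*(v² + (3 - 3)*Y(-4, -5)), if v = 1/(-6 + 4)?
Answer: 95/4 ≈ 23.750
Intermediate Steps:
v = -½ (v = 1/(-2) = -½ ≈ -0.50000)
Y(O, h) = 8
95*(v² + (3 - 3)*Y(-4, -5)) = 95*((-½)² + (3 - 3)*8) = 95*(¼ + 0*8) = 95*(¼ + 0) = 95*(¼) = 95/4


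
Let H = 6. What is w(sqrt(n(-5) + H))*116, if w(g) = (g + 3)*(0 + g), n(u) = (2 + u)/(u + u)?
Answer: 3654/5 + 522*sqrt(70)/5 ≈ 1604.3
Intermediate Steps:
n(u) = (2 + u)/(2*u) (n(u) = (2 + u)/((2*u)) = (2 + u)*(1/(2*u)) = (2 + u)/(2*u))
w(g) = g*(3 + g) (w(g) = (3 + g)*g = g*(3 + g))
w(sqrt(n(-5) + H))*116 = (sqrt((1/2)*(2 - 5)/(-5) + 6)*(3 + sqrt((1/2)*(2 - 5)/(-5) + 6)))*116 = (sqrt((1/2)*(-1/5)*(-3) + 6)*(3 + sqrt((1/2)*(-1/5)*(-3) + 6)))*116 = (sqrt(3/10 + 6)*(3 + sqrt(3/10 + 6)))*116 = (sqrt(63/10)*(3 + sqrt(63/10)))*116 = ((3*sqrt(70)/10)*(3 + 3*sqrt(70)/10))*116 = (3*sqrt(70)*(3 + 3*sqrt(70)/10)/10)*116 = 174*sqrt(70)*(3 + 3*sqrt(70)/10)/5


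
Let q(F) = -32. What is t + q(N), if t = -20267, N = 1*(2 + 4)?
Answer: -20299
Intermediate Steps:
N = 6 (N = 1*6 = 6)
t + q(N) = -20267 - 32 = -20299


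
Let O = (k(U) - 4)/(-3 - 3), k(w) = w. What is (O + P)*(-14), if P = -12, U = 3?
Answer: 497/3 ≈ 165.67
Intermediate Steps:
O = ⅙ (O = (3 - 4)/(-3 - 3) = -1/(-6) = -1*(-⅙) = ⅙ ≈ 0.16667)
(O + P)*(-14) = (⅙ - 12)*(-14) = -71/6*(-14) = 497/3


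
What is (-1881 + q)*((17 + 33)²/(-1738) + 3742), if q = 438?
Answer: -4690540764/869 ≈ -5.3976e+6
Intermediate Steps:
(-1881 + q)*((17 + 33)²/(-1738) + 3742) = (-1881 + 438)*((17 + 33)²/(-1738) + 3742) = -1443*(50²*(-1/1738) + 3742) = -1443*(2500*(-1/1738) + 3742) = -1443*(-1250/869 + 3742) = -1443*3250548/869 = -4690540764/869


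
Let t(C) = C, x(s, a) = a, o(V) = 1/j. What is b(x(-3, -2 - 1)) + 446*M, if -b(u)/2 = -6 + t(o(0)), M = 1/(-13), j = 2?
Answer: -303/13 ≈ -23.308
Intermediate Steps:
o(V) = ½ (o(V) = 1/2 = ½)
M = -1/13 ≈ -0.076923
b(u) = 11 (b(u) = -2*(-6 + ½) = -2*(-11/2) = 11)
b(x(-3, -2 - 1)) + 446*M = 11 + 446*(-1/13) = 11 - 446/13 = -303/13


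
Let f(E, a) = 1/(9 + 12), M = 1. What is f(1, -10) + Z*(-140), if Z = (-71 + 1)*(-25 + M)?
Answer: -4939199/21 ≈ -2.3520e+5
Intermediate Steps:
Z = 1680 (Z = (-71 + 1)*(-25 + 1) = -70*(-24) = 1680)
f(E, a) = 1/21
f(1, -10) + Z*(-140) = 1/21 + 1680*(-140) = 1/21 - 235200 = -4939199/21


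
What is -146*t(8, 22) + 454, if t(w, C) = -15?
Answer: 2644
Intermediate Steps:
-146*t(8, 22) + 454 = -146*(-15) + 454 = 2190 + 454 = 2644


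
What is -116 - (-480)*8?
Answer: 3724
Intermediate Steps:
-116 - (-480)*8 = -116 - 96*(-40) = -116 + 3840 = 3724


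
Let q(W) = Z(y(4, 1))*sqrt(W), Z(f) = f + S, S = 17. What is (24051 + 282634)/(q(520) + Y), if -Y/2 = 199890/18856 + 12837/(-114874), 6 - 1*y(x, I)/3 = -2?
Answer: 471654832046274353274510/64049390845920681916471 + 1843609936304011690967080*sqrt(130)/64049390845920681916471 ≈ 335.55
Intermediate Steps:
y(x, I) = 24 (y(x, I) = 18 - 3*(-2) = 18 + 6 = 24)
Z(f) = 17 + f (Z(f) = f + 17 = 17 + f)
Y = -5680027347/270758018 (Y = -2*(199890/18856 + 12837/(-114874)) = -2*(199890*(1/18856) + 12837*(-1/114874)) = -2*(99945/9428 - 12837/114874) = -2*5680027347/541516036 = -5680027347/270758018 ≈ -20.978)
q(W) = 41*sqrt(W) (q(W) = (17 + 24)*sqrt(W) = 41*sqrt(W))
(24051 + 282634)/(q(520) + Y) = (24051 + 282634)/(41*sqrt(520) - 5680027347/270758018) = 306685/(41*(2*sqrt(130)) - 5680027347/270758018) = 306685/(82*sqrt(130) - 5680027347/270758018) = 306685/(-5680027347/270758018 + 82*sqrt(130))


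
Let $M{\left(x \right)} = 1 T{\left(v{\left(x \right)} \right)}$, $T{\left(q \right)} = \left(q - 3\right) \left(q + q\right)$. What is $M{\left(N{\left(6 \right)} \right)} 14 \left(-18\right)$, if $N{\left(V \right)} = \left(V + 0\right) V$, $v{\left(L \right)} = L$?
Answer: $-598752$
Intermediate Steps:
$T{\left(q \right)} = 2 q \left(-3 + q\right)$ ($T{\left(q \right)} = \left(-3 + q\right) 2 q = 2 q \left(-3 + q\right)$)
$N{\left(V \right)} = V^{2}$ ($N{\left(V \right)} = V V = V^{2}$)
$M{\left(x \right)} = 2 x \left(-3 + x\right)$ ($M{\left(x \right)} = 1 \cdot 2 x \left(-3 + x\right) = 2 x \left(-3 + x\right)$)
$M{\left(N{\left(6 \right)} \right)} 14 \left(-18\right) = 2 \cdot 6^{2} \left(-3 + 6^{2}\right) 14 \left(-18\right) = 2 \cdot 36 \left(-3 + 36\right) 14 \left(-18\right) = 2 \cdot 36 \cdot 33 \cdot 14 \left(-18\right) = 2376 \cdot 14 \left(-18\right) = 33264 \left(-18\right) = -598752$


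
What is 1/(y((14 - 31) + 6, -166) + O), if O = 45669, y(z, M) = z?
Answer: 1/45658 ≈ 2.1902e-5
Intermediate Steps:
1/(y((14 - 31) + 6, -166) + O) = 1/(((14 - 31) + 6) + 45669) = 1/((-17 + 6) + 45669) = 1/(-11 + 45669) = 1/45658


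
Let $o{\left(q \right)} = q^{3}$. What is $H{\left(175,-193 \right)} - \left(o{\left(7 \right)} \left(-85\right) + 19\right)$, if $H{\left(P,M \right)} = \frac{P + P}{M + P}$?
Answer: $\frac{262049}{9} \approx 29117.0$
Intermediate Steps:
$H{\left(P,M \right)} = \frac{2 P}{M + P}$
$H{\left(175,-193 \right)} - \left(o{\left(7 \right)} \left(-85\right) + 19\right) = 2 \cdot 175 \frac{1}{-193 + 175} - \left(7^{3} \left(-85\right) + 19\right) = 2 \cdot 175 \frac{1}{-18} - \left(343 \left(-85\right) + 19\right) = 2 \cdot 175 \left(- \frac{1}{18}\right) - \left(-29155 + 19\right) = - \frac{175}{9} - -29136 = - \frac{175}{9} + 29136 = \frac{262049}{9}$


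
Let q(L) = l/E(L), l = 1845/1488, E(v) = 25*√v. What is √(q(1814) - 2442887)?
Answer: √(-3090020230886628800 + 34583910*√1814)/1124680 ≈ 1563.0*I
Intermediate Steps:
l = 615/496 (l = 1845*(1/1488) = 615/496 ≈ 1.2399)
q(L) = 123/(2480*√L) (q(L) = 615/(496*((25*√L))) = 615*(1/(25*√L))/496 = 123/(2480*√L))
√(q(1814) - 2442887) = √(123/(2480*√1814) - 2442887) = √(123*(√1814/1814)/2480 - 2442887) = √(123*√1814/4498720 - 2442887) = √(-2442887 + 123*√1814/4498720)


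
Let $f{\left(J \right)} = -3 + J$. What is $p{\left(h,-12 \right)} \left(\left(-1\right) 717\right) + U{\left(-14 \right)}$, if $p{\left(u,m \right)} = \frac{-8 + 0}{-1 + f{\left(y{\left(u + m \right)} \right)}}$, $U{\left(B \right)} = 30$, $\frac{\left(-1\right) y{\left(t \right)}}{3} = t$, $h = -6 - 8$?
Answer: $\frac{3978}{37} \approx 107.51$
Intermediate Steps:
$h = -14$ ($h = -6 - 8 = -14$)
$y{\left(t \right)} = - 3 t$
$p{\left(u,m \right)} = - \frac{8}{-4 - 3 m - 3 u}$ ($p{\left(u,m \right)} = \frac{-8 + 0}{-1 - \left(3 + 3 \left(u + m\right)\right)} = - \frac{8}{-1 - \left(3 + 3 \left(m + u\right)\right)} = - \frac{8}{-1 - \left(3 + 3 m + 3 u\right)} = - \frac{8}{-4 - 3 m - 3 u}$)
$p{\left(h,-12 \right)} \left(\left(-1\right) 717\right) + U{\left(-14 \right)} = \frac{8}{4 + 3 \left(-12\right) + 3 \left(-14\right)} \left(\left(-1\right) 717\right) + 30 = \frac{8}{4 - 36 - 42} \left(-717\right) + 30 = \frac{8}{-74} \left(-717\right) + 30 = 8 \left(- \frac{1}{74}\right) \left(-717\right) + 30 = \left(- \frac{4}{37}\right) \left(-717\right) + 30 = \frac{2868}{37} + 30 = \frac{3978}{37}$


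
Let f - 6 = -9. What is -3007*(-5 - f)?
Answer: 6014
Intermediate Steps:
f = -3 (f = 6 - 9 = -3)
-3007*(-5 - f) = -3007*(-5 - 1*(-3)) = -3007*(-5 + 3) = -3007*(-2) = 6014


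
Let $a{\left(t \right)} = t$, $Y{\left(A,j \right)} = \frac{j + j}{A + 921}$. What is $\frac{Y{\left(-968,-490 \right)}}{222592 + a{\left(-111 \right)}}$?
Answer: $\frac{140}{1493801} \approx 9.3721 \cdot 10^{-5}$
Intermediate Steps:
$Y{\left(A,j \right)} = \frac{2 j}{921 + A}$
$\frac{Y{\left(-968,-490 \right)}}{222592 + a{\left(-111 \right)}} = \frac{2 \left(-490\right) \frac{1}{921 - 968}}{222592 - 111} = \frac{2 \left(-490\right) \frac{1}{-47}}{222481} = 2 \left(-490\right) \left(- \frac{1}{47}\right) \frac{1}{222481} = \frac{980}{47} \cdot \frac{1}{222481} = \frac{140}{1493801}$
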